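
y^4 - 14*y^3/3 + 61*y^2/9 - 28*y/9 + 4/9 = (y - 2)^2*(y - 1/3)^2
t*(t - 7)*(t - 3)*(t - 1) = t^4 - 11*t^3 + 31*t^2 - 21*t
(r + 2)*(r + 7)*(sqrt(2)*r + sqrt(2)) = sqrt(2)*r^3 + 10*sqrt(2)*r^2 + 23*sqrt(2)*r + 14*sqrt(2)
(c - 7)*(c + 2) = c^2 - 5*c - 14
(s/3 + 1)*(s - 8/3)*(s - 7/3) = s^3/3 - 2*s^2/3 - 79*s/27 + 56/9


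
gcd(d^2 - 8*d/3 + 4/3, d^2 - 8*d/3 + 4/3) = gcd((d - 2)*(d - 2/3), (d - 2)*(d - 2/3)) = d^2 - 8*d/3 + 4/3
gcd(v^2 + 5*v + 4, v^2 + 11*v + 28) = v + 4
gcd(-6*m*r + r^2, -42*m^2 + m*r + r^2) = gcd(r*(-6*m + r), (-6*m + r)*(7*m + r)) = -6*m + r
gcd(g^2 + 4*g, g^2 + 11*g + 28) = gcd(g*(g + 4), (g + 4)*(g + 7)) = g + 4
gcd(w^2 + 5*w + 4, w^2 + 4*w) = w + 4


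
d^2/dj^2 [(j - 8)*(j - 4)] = 2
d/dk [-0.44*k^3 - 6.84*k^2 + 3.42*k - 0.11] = -1.32*k^2 - 13.68*k + 3.42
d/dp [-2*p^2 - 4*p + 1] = -4*p - 4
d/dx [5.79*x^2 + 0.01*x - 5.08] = 11.58*x + 0.01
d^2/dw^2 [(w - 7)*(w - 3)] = 2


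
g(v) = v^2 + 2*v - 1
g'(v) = 2*v + 2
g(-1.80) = -1.36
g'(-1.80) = -1.60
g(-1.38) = -1.86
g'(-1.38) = -0.76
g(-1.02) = -2.00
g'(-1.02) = -0.04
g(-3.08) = 2.33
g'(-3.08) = -4.16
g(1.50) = 4.25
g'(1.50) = 5.00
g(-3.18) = 2.75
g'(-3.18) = -4.36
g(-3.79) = 5.78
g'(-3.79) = -5.58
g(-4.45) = 9.90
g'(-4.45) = -6.90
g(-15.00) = 194.00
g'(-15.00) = -28.00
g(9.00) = 98.00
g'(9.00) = 20.00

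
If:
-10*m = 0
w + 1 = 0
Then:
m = 0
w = -1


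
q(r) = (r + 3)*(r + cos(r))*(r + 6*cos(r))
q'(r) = (1 - 6*sin(r))*(r + 3)*(r + cos(r)) + (1 - sin(r))*(r + 3)*(r + 6*cos(r)) + (r + cos(r))*(r + 6*cos(r))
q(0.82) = 28.20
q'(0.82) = -7.01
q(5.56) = 543.25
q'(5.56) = 475.01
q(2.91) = -33.53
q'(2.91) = -23.33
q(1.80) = 3.30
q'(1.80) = -35.82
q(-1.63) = 4.59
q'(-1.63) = -18.26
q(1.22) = 21.66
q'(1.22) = -24.61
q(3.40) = -37.39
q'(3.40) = 14.32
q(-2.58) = 11.02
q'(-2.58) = 15.27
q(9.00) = 342.96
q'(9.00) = -89.45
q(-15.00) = -3698.76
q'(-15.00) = 1622.54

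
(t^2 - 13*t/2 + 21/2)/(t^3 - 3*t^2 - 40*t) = (-2*t^2 + 13*t - 21)/(2*t*(-t^2 + 3*t + 40))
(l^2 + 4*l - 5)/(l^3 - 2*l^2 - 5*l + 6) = (l + 5)/(l^2 - l - 6)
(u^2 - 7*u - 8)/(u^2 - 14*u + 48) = (u + 1)/(u - 6)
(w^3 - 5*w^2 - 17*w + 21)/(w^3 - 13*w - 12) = (w^2 - 8*w + 7)/(w^2 - 3*w - 4)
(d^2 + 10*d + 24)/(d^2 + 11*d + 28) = (d + 6)/(d + 7)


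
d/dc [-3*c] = -3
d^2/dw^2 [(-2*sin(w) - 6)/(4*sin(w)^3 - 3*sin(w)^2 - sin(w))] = 2*(64*sin(w)^3 + 796*sin(w)^2 + 77*sin(w) - 682 + 84*sin(3*w)/sin(w) + 84/sin(w) + 21*sin(3*w)/sin(w)^2 + 60/sin(w)^2 + 6/sin(w)^3)/((sin(w) - 1)^2*(4*sin(w) + 1)^3)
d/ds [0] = 0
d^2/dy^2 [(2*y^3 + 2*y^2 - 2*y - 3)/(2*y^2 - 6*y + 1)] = 28*(6*y^3 - 6*y^2 + 9*y - 8)/(8*y^6 - 72*y^5 + 228*y^4 - 288*y^3 + 114*y^2 - 18*y + 1)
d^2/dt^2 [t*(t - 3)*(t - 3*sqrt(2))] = 6*t - 6*sqrt(2) - 6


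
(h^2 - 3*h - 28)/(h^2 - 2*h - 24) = (h - 7)/(h - 6)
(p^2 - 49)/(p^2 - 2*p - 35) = (p + 7)/(p + 5)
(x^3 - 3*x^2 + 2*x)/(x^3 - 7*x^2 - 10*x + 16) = x*(x - 2)/(x^2 - 6*x - 16)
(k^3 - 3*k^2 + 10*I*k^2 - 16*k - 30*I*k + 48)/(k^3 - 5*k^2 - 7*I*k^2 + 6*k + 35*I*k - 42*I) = (k^2 + 10*I*k - 16)/(k^2 - k*(2 + 7*I) + 14*I)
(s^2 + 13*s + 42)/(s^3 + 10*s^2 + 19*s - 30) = (s + 7)/(s^2 + 4*s - 5)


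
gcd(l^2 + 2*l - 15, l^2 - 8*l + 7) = 1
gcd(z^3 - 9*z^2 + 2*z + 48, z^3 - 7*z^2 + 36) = z^2 - z - 6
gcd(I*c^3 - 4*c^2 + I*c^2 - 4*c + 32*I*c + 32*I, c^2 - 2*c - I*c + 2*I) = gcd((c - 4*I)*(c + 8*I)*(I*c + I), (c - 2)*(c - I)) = 1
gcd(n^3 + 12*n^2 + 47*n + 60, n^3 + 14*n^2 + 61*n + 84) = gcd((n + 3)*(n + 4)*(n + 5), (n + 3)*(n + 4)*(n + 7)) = n^2 + 7*n + 12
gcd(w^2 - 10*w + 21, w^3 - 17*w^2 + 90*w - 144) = w - 3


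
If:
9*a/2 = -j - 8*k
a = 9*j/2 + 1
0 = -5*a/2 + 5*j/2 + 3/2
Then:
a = 17/35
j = -4/35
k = -29/112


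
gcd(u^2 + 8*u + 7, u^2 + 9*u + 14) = u + 7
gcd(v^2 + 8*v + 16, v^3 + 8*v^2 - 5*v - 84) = v + 4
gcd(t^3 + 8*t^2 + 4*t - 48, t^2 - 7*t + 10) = t - 2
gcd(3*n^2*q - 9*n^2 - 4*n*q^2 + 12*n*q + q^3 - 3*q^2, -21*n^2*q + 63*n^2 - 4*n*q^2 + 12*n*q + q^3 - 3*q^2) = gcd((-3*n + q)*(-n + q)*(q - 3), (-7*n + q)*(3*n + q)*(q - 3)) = q - 3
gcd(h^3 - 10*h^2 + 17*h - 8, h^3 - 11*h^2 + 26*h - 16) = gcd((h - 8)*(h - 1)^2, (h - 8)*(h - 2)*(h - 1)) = h^2 - 9*h + 8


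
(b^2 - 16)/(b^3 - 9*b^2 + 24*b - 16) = (b + 4)/(b^2 - 5*b + 4)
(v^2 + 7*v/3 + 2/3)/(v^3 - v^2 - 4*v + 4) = (v + 1/3)/(v^2 - 3*v + 2)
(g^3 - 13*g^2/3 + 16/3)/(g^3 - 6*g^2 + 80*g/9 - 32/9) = 3*(g + 1)/(3*g - 2)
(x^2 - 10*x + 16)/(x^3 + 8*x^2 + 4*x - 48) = (x - 8)/(x^2 + 10*x + 24)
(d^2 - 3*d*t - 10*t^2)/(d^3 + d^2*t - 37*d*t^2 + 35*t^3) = (-d - 2*t)/(-d^2 - 6*d*t + 7*t^2)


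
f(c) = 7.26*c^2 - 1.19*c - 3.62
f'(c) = 14.52*c - 1.19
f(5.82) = 235.37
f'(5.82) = 83.32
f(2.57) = 41.27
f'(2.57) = 36.13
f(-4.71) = 163.04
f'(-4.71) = -69.58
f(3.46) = 79.18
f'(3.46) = 49.05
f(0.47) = -2.58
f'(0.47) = 5.63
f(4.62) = 145.84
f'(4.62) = 65.89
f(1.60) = 13.06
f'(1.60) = 22.04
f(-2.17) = 33.15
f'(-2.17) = -32.70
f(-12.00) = 1056.10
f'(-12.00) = -175.43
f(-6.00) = 264.88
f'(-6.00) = -88.31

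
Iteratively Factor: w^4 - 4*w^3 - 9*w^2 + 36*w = (w - 3)*(w^3 - w^2 - 12*w) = w*(w - 3)*(w^2 - w - 12) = w*(w - 4)*(w - 3)*(w + 3)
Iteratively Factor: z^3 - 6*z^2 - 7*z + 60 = (z - 4)*(z^2 - 2*z - 15) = (z - 4)*(z + 3)*(z - 5)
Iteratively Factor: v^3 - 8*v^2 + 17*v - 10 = (v - 1)*(v^2 - 7*v + 10) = (v - 5)*(v - 1)*(v - 2)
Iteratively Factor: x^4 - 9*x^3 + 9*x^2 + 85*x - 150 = (x - 5)*(x^3 - 4*x^2 - 11*x + 30) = (x - 5)*(x + 3)*(x^2 - 7*x + 10) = (x - 5)^2*(x + 3)*(x - 2)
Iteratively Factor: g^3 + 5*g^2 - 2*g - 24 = (g + 3)*(g^2 + 2*g - 8) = (g + 3)*(g + 4)*(g - 2)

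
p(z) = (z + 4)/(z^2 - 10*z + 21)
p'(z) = (10 - 2*z)*(z + 4)/(z^2 - 10*z + 21)^2 + 1/(z^2 - 10*z + 21) = (z^2 - 10*z - 2*(z - 5)*(z + 4) + 21)/(z^2 - 10*z + 21)^2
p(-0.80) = 0.11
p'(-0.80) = 0.08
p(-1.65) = 0.06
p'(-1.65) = 0.04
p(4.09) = -2.55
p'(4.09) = 1.15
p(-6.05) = -0.02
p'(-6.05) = 0.01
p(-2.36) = 0.03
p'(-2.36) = 0.03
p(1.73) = 0.86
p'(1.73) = 0.99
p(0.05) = 0.20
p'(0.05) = 0.14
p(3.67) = -3.44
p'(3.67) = 3.65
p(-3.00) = 0.02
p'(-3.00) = 0.02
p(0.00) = 0.19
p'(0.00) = 0.14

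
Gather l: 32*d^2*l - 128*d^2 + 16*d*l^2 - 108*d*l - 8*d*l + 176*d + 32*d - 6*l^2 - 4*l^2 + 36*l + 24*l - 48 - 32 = -128*d^2 + 208*d + l^2*(16*d - 10) + l*(32*d^2 - 116*d + 60) - 80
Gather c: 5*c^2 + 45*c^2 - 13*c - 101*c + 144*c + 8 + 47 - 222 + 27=50*c^2 + 30*c - 140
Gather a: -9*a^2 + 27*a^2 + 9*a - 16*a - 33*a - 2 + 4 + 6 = 18*a^2 - 40*a + 8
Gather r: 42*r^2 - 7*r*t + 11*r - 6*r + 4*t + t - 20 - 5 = 42*r^2 + r*(5 - 7*t) + 5*t - 25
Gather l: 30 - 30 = 0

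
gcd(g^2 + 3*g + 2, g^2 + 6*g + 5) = g + 1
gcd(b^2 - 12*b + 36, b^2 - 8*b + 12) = b - 6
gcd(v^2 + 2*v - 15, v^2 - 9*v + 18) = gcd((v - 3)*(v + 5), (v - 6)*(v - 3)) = v - 3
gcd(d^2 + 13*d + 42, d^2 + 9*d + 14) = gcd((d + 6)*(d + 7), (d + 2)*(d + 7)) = d + 7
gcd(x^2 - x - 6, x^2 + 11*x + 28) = 1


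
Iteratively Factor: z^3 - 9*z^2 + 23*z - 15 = (z - 1)*(z^2 - 8*z + 15) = (z - 3)*(z - 1)*(z - 5)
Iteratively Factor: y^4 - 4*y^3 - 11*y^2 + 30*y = (y)*(y^3 - 4*y^2 - 11*y + 30) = y*(y + 3)*(y^2 - 7*y + 10) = y*(y - 2)*(y + 3)*(y - 5)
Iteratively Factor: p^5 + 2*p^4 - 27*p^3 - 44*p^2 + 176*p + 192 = (p + 4)*(p^4 - 2*p^3 - 19*p^2 + 32*p + 48) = (p + 1)*(p + 4)*(p^3 - 3*p^2 - 16*p + 48) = (p + 1)*(p + 4)^2*(p^2 - 7*p + 12) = (p - 4)*(p + 1)*(p + 4)^2*(p - 3)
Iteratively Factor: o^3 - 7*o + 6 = (o - 1)*(o^2 + o - 6) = (o - 1)*(o + 3)*(o - 2)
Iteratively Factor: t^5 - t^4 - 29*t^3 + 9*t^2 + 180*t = (t)*(t^4 - t^3 - 29*t^2 + 9*t + 180) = t*(t + 3)*(t^3 - 4*t^2 - 17*t + 60) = t*(t + 3)*(t + 4)*(t^2 - 8*t + 15) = t*(t - 5)*(t + 3)*(t + 4)*(t - 3)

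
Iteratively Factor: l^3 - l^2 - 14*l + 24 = (l + 4)*(l^2 - 5*l + 6) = (l - 2)*(l + 4)*(l - 3)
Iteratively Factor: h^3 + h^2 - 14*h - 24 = (h + 2)*(h^2 - h - 12) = (h + 2)*(h + 3)*(h - 4)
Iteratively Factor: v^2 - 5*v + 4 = (v - 4)*(v - 1)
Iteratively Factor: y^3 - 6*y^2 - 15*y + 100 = (y - 5)*(y^2 - y - 20) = (y - 5)*(y + 4)*(y - 5)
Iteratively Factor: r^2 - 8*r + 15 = (r - 5)*(r - 3)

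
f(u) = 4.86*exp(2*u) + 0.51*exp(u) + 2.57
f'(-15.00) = 0.00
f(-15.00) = 2.57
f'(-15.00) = 0.00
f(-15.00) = 2.57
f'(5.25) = 353083.87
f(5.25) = 176593.10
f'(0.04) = 11.06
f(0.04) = 8.37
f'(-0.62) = 3.09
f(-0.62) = 4.25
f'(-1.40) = 0.72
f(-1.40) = 2.99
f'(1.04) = 79.25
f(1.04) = 42.91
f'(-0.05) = 9.28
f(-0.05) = 7.45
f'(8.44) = 208238987.07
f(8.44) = 104120676.38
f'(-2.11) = 0.20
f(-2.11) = 2.70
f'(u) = 9.72*exp(2*u) + 0.51*exp(u)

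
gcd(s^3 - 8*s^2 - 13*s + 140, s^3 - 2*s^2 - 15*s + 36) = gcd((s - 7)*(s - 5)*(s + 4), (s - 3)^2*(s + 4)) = s + 4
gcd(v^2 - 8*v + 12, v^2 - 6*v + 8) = v - 2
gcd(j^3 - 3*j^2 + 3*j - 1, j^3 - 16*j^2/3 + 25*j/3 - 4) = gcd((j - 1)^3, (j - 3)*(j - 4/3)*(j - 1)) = j - 1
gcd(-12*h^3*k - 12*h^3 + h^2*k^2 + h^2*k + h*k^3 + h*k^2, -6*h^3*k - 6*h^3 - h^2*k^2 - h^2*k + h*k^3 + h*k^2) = 3*h^2*k + 3*h^2 - h*k^2 - h*k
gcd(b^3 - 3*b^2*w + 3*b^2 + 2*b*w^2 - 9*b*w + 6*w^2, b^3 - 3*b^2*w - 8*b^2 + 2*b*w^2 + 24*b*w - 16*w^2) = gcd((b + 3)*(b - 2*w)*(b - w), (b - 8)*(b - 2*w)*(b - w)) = b^2 - 3*b*w + 2*w^2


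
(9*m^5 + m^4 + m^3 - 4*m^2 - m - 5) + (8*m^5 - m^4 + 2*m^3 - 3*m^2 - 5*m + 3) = 17*m^5 + 3*m^3 - 7*m^2 - 6*m - 2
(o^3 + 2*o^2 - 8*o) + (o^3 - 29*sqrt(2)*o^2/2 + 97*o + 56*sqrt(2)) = 2*o^3 - 29*sqrt(2)*o^2/2 + 2*o^2 + 89*o + 56*sqrt(2)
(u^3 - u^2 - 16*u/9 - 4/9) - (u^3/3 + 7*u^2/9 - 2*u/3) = 2*u^3/3 - 16*u^2/9 - 10*u/9 - 4/9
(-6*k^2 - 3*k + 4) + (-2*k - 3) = -6*k^2 - 5*k + 1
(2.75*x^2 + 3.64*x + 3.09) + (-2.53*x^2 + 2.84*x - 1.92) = 0.22*x^2 + 6.48*x + 1.17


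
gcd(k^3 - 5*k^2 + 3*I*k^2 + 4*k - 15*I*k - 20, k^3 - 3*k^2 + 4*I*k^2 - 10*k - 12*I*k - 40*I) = k^2 + k*(-5 + 4*I) - 20*I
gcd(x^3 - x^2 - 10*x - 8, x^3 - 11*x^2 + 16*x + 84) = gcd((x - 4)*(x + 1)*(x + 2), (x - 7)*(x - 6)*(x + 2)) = x + 2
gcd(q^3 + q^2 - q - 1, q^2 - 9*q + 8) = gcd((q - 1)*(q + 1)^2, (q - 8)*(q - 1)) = q - 1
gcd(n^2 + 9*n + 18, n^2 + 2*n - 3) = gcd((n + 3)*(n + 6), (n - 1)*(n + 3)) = n + 3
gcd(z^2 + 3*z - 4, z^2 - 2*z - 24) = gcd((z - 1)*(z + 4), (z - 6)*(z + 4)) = z + 4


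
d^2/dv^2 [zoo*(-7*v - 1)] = 0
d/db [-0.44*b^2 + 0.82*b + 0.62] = 0.82 - 0.88*b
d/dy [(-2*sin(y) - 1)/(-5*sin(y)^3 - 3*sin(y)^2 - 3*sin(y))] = -(20*sin(y)^3 + 21*sin(y)^2 + 6*sin(y) + 3)*cos(y)/((5*sin(y)^2 + 3*sin(y) + 3)^2*sin(y)^2)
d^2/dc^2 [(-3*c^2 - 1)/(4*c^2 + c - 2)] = 6*(4*c^3 - 40*c^2 - 4*c - 7)/(64*c^6 + 48*c^5 - 84*c^4 - 47*c^3 + 42*c^2 + 12*c - 8)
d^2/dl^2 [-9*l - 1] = 0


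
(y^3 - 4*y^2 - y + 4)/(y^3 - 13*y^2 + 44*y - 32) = (y + 1)/(y - 8)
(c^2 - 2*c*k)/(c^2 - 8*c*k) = (c - 2*k)/(c - 8*k)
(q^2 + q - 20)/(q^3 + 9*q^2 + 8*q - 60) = (q - 4)/(q^2 + 4*q - 12)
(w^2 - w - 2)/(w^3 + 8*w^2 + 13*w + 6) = (w - 2)/(w^2 + 7*w + 6)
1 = 1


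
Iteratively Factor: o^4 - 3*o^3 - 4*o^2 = (o - 4)*(o^3 + o^2) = o*(o - 4)*(o^2 + o) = o^2*(o - 4)*(o + 1)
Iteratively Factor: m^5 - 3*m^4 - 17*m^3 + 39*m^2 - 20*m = (m)*(m^4 - 3*m^3 - 17*m^2 + 39*m - 20) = m*(m + 4)*(m^3 - 7*m^2 + 11*m - 5) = m*(m - 5)*(m + 4)*(m^2 - 2*m + 1) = m*(m - 5)*(m - 1)*(m + 4)*(m - 1)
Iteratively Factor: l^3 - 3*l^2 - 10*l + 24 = (l - 4)*(l^2 + l - 6) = (l - 4)*(l + 3)*(l - 2)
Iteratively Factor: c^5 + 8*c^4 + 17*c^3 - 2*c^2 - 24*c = (c)*(c^4 + 8*c^3 + 17*c^2 - 2*c - 24) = c*(c + 4)*(c^3 + 4*c^2 + c - 6) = c*(c - 1)*(c + 4)*(c^2 + 5*c + 6) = c*(c - 1)*(c + 3)*(c + 4)*(c + 2)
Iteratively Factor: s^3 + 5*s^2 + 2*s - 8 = (s + 2)*(s^2 + 3*s - 4) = (s + 2)*(s + 4)*(s - 1)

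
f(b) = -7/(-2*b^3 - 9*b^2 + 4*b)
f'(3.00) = -0.05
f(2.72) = 0.07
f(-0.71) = 1.05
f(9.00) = 0.00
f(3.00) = 0.06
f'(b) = -7*(6*b^2 + 18*b - 4)/(-2*b^3 - 9*b^2 + 4*b)^2 = 14*(-3*b^2 - 9*b + 2)/(b^2*(2*b^2 + 9*b - 4)^2)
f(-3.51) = 0.18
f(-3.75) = 0.19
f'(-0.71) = 2.17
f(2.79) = 0.07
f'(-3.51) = -0.03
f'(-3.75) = -0.07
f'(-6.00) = -0.10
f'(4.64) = -0.01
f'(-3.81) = -0.08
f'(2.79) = -0.06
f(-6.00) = -0.08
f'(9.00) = 0.00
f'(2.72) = -0.07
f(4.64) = 0.02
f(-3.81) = 0.20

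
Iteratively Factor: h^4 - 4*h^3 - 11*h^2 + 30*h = (h + 3)*(h^3 - 7*h^2 + 10*h) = h*(h + 3)*(h^2 - 7*h + 10) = h*(h - 2)*(h + 3)*(h - 5)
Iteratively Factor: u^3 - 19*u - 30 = (u + 2)*(u^2 - 2*u - 15) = (u - 5)*(u + 2)*(u + 3)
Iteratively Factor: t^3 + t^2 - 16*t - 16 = (t + 1)*(t^2 - 16) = (t - 4)*(t + 1)*(t + 4)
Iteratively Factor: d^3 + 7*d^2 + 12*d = (d)*(d^2 + 7*d + 12) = d*(d + 4)*(d + 3)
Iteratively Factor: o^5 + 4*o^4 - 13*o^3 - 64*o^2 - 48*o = (o - 4)*(o^4 + 8*o^3 + 19*o^2 + 12*o) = (o - 4)*(o + 1)*(o^3 + 7*o^2 + 12*o) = (o - 4)*(o + 1)*(o + 3)*(o^2 + 4*o) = (o - 4)*(o + 1)*(o + 3)*(o + 4)*(o)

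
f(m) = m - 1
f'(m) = 1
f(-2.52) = -3.52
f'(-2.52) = 1.00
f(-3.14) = -4.14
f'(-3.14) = 1.00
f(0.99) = -0.01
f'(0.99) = 1.00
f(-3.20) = -4.20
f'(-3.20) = 1.00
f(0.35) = -0.65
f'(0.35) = 1.00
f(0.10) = -0.90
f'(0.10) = 1.00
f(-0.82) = -1.82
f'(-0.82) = 1.00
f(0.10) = -0.90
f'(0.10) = 1.00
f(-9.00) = -10.00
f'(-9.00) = 1.00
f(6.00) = 5.00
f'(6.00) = 1.00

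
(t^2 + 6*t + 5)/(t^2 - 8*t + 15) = (t^2 + 6*t + 5)/(t^2 - 8*t + 15)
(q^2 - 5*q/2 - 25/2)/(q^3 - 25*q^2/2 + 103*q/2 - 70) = (2*q + 5)/(2*q^2 - 15*q + 28)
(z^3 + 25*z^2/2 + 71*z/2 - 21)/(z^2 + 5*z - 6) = (2*z^2 + 13*z - 7)/(2*(z - 1))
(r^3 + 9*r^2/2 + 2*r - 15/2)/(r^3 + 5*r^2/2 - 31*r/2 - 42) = (2*r^2 + 3*r - 5)/(2*r^2 - r - 28)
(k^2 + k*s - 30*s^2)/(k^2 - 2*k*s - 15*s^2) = (k + 6*s)/(k + 3*s)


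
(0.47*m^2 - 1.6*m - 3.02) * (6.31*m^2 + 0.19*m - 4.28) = 2.9657*m^4 - 10.0067*m^3 - 21.3718*m^2 + 6.2742*m + 12.9256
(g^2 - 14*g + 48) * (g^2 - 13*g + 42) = g^4 - 27*g^3 + 272*g^2 - 1212*g + 2016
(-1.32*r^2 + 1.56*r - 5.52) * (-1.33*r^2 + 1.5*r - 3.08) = 1.7556*r^4 - 4.0548*r^3 + 13.7472*r^2 - 13.0848*r + 17.0016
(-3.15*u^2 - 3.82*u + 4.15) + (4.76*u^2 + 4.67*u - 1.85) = 1.61*u^2 + 0.85*u + 2.3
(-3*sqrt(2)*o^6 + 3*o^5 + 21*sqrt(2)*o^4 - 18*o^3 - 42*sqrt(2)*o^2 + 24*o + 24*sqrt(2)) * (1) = -3*sqrt(2)*o^6 + 3*o^5 + 21*sqrt(2)*o^4 - 18*o^3 - 42*sqrt(2)*o^2 + 24*o + 24*sqrt(2)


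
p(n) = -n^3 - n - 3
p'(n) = -3*n^2 - 1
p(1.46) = -7.57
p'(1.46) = -7.39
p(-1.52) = 2.03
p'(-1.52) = -7.93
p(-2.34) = 12.15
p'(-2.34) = -17.43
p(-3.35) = 37.95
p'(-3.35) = -34.67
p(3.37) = -44.64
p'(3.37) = -35.07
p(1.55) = -8.27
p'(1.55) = -8.21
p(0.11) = -3.11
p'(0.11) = -1.04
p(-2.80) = 21.75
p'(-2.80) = -24.52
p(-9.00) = 735.00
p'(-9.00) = -244.00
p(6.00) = -225.00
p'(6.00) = -109.00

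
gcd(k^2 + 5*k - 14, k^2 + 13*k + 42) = k + 7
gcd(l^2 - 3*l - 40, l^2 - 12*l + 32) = l - 8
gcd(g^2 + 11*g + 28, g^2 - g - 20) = g + 4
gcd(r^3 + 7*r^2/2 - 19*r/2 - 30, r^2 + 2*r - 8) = r + 4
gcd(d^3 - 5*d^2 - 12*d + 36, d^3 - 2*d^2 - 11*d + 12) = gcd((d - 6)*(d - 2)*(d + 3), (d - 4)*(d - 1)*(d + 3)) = d + 3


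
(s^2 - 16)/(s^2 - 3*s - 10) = (16 - s^2)/(-s^2 + 3*s + 10)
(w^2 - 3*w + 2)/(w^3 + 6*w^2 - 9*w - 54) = (w^2 - 3*w + 2)/(w^3 + 6*w^2 - 9*w - 54)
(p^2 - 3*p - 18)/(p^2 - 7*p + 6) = (p + 3)/(p - 1)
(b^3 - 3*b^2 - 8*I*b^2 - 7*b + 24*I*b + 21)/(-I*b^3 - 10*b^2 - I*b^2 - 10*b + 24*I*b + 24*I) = (I*b^3 + b^2*(8 - 3*I) - b*(24 + 7*I) + 21*I)/(b^3 + b^2*(1 - 10*I) - 2*b*(12 + 5*I) - 24)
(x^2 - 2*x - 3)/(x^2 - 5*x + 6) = (x + 1)/(x - 2)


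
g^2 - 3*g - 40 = (g - 8)*(g + 5)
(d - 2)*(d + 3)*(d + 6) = d^3 + 7*d^2 - 36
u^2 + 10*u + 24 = (u + 4)*(u + 6)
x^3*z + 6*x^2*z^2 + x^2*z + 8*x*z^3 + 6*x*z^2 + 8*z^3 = (x + 2*z)*(x + 4*z)*(x*z + z)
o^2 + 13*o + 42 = (o + 6)*(o + 7)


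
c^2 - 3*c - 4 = (c - 4)*(c + 1)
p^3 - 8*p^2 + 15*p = p*(p - 5)*(p - 3)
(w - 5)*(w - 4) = w^2 - 9*w + 20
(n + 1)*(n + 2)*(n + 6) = n^3 + 9*n^2 + 20*n + 12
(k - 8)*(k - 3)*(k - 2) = k^3 - 13*k^2 + 46*k - 48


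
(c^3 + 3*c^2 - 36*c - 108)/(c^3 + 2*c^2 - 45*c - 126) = (c - 6)/(c - 7)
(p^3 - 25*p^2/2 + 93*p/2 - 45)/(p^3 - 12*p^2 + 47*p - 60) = (p^2 - 15*p/2 + 9)/(p^2 - 7*p + 12)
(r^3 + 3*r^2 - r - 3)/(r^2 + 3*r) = r - 1/r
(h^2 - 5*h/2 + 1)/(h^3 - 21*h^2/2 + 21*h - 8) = 1/(h - 8)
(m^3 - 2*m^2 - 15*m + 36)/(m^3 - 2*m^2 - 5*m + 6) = (m^2 + m - 12)/(m^2 + m - 2)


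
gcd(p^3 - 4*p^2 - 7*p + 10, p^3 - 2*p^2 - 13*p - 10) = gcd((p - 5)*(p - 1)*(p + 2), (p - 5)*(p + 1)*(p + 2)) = p^2 - 3*p - 10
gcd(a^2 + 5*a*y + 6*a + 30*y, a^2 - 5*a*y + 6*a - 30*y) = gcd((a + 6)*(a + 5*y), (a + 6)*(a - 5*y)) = a + 6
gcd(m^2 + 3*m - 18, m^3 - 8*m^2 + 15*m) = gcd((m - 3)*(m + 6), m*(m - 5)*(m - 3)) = m - 3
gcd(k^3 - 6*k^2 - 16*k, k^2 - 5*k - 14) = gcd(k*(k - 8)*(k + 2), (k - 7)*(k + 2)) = k + 2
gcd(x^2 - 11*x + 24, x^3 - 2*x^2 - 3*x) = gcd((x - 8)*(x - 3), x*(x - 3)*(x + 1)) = x - 3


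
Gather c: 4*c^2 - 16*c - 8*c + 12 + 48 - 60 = 4*c^2 - 24*c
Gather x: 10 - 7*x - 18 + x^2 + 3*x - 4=x^2 - 4*x - 12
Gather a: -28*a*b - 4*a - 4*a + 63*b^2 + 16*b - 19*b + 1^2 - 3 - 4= a*(-28*b - 8) + 63*b^2 - 3*b - 6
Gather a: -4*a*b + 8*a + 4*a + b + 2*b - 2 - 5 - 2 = a*(12 - 4*b) + 3*b - 9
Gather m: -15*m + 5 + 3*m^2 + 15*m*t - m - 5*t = 3*m^2 + m*(15*t - 16) - 5*t + 5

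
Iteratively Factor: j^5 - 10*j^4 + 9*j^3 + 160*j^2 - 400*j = (j + 4)*(j^4 - 14*j^3 + 65*j^2 - 100*j) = (j - 5)*(j + 4)*(j^3 - 9*j^2 + 20*j) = j*(j - 5)*(j + 4)*(j^2 - 9*j + 20) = j*(j - 5)^2*(j + 4)*(j - 4)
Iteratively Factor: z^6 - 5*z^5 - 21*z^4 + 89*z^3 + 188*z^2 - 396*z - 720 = (z - 5)*(z^5 - 21*z^3 - 16*z^2 + 108*z + 144) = (z - 5)*(z + 3)*(z^4 - 3*z^3 - 12*z^2 + 20*z + 48) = (z - 5)*(z - 3)*(z + 3)*(z^3 - 12*z - 16) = (z - 5)*(z - 3)*(z + 2)*(z + 3)*(z^2 - 2*z - 8) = (z - 5)*(z - 3)*(z + 2)^2*(z + 3)*(z - 4)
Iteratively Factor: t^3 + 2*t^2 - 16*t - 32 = (t + 2)*(t^2 - 16) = (t + 2)*(t + 4)*(t - 4)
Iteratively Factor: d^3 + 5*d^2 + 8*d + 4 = (d + 2)*(d^2 + 3*d + 2) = (d + 1)*(d + 2)*(d + 2)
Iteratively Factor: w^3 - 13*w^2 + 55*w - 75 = (w - 5)*(w^2 - 8*w + 15) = (w - 5)^2*(w - 3)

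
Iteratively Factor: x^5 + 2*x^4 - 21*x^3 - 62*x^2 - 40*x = (x + 4)*(x^4 - 2*x^3 - 13*x^2 - 10*x) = x*(x + 4)*(x^3 - 2*x^2 - 13*x - 10) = x*(x + 1)*(x + 4)*(x^2 - 3*x - 10) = x*(x + 1)*(x + 2)*(x + 4)*(x - 5)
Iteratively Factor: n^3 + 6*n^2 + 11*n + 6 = (n + 2)*(n^2 + 4*n + 3) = (n + 1)*(n + 2)*(n + 3)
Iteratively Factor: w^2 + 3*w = (w)*(w + 3)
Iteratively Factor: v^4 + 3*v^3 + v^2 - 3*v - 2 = (v + 1)*(v^3 + 2*v^2 - v - 2) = (v + 1)*(v + 2)*(v^2 - 1) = (v + 1)^2*(v + 2)*(v - 1)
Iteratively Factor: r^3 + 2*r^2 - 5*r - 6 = (r + 1)*(r^2 + r - 6) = (r + 1)*(r + 3)*(r - 2)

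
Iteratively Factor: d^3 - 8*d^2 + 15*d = (d - 5)*(d^2 - 3*d) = d*(d - 5)*(d - 3)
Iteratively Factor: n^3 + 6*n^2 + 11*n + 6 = (n + 3)*(n^2 + 3*n + 2) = (n + 2)*(n + 3)*(n + 1)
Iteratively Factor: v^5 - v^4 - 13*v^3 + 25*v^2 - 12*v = (v)*(v^4 - v^3 - 13*v^2 + 25*v - 12) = v*(v - 3)*(v^3 + 2*v^2 - 7*v + 4) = v*(v - 3)*(v + 4)*(v^2 - 2*v + 1) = v*(v - 3)*(v - 1)*(v + 4)*(v - 1)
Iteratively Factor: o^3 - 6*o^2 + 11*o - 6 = (o - 1)*(o^2 - 5*o + 6) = (o - 2)*(o - 1)*(o - 3)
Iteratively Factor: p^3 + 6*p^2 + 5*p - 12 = (p + 4)*(p^2 + 2*p - 3) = (p - 1)*(p + 4)*(p + 3)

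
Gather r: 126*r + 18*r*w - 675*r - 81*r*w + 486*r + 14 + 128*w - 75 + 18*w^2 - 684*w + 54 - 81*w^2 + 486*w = r*(-63*w - 63) - 63*w^2 - 70*w - 7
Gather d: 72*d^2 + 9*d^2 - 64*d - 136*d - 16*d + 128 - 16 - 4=81*d^2 - 216*d + 108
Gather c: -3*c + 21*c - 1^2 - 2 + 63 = 18*c + 60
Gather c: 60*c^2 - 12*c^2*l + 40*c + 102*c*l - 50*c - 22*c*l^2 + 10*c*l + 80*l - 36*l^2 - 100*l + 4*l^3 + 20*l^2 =c^2*(60 - 12*l) + c*(-22*l^2 + 112*l - 10) + 4*l^3 - 16*l^2 - 20*l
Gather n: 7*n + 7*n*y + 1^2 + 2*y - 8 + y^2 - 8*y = n*(7*y + 7) + y^2 - 6*y - 7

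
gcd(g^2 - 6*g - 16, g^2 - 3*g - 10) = g + 2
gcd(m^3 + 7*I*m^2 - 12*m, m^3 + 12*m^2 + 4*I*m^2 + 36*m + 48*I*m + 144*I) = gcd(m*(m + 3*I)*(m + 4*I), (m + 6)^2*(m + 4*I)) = m + 4*I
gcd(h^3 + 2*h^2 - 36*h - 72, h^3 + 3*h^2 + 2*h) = h + 2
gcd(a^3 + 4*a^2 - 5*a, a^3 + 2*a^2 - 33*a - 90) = a + 5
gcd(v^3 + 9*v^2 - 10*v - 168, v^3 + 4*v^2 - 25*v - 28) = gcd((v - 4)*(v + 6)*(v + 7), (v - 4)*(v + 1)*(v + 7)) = v^2 + 3*v - 28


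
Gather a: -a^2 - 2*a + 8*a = -a^2 + 6*a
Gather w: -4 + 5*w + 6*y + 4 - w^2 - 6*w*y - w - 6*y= -w^2 + w*(4 - 6*y)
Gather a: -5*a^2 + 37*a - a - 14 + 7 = -5*a^2 + 36*a - 7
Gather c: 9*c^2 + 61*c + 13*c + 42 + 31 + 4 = 9*c^2 + 74*c + 77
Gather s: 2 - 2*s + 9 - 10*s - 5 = 6 - 12*s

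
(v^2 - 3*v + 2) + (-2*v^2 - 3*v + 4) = -v^2 - 6*v + 6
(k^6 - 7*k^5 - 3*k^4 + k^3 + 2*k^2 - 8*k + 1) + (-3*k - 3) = k^6 - 7*k^5 - 3*k^4 + k^3 + 2*k^2 - 11*k - 2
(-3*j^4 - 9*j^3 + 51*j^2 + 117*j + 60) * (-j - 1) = 3*j^5 + 12*j^4 - 42*j^3 - 168*j^2 - 177*j - 60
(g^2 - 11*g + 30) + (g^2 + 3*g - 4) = 2*g^2 - 8*g + 26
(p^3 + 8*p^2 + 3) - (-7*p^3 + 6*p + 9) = 8*p^3 + 8*p^2 - 6*p - 6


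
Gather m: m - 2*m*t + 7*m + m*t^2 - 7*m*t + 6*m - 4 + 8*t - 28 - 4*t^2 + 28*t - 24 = m*(t^2 - 9*t + 14) - 4*t^2 + 36*t - 56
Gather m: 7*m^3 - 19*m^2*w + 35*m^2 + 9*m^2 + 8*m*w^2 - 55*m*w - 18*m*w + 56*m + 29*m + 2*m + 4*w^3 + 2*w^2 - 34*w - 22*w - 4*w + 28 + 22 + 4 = 7*m^3 + m^2*(44 - 19*w) + m*(8*w^2 - 73*w + 87) + 4*w^3 + 2*w^2 - 60*w + 54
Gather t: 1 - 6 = -5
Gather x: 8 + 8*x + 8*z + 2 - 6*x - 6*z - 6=2*x + 2*z + 4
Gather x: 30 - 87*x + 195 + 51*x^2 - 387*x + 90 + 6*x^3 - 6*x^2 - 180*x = 6*x^3 + 45*x^2 - 654*x + 315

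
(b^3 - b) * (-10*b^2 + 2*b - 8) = -10*b^5 + 2*b^4 + 2*b^3 - 2*b^2 + 8*b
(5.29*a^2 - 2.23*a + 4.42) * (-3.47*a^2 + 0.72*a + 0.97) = -18.3563*a^4 + 11.5469*a^3 - 11.8117*a^2 + 1.0193*a + 4.2874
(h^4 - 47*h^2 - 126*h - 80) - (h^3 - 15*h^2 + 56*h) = h^4 - h^3 - 32*h^2 - 182*h - 80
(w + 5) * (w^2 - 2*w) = w^3 + 3*w^2 - 10*w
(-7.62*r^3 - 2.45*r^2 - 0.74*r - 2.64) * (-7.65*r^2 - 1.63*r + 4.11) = 58.293*r^5 + 31.1631*r^4 - 21.6637*r^3 + 11.3327*r^2 + 1.2618*r - 10.8504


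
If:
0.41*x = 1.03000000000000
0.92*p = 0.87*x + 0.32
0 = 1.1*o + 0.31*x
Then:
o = -0.71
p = 2.72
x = 2.51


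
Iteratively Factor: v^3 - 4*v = (v + 2)*(v^2 - 2*v) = v*(v + 2)*(v - 2)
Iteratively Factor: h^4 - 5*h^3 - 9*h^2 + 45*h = (h)*(h^3 - 5*h^2 - 9*h + 45) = h*(h + 3)*(h^2 - 8*h + 15) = h*(h - 3)*(h + 3)*(h - 5)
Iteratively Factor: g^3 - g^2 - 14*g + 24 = (g - 2)*(g^2 + g - 12) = (g - 3)*(g - 2)*(g + 4)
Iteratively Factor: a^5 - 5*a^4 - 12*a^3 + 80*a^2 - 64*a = (a)*(a^4 - 5*a^3 - 12*a^2 + 80*a - 64) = a*(a - 4)*(a^3 - a^2 - 16*a + 16) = a*(a - 4)*(a + 4)*(a^2 - 5*a + 4) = a*(a - 4)*(a - 1)*(a + 4)*(a - 4)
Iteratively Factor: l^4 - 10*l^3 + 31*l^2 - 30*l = (l)*(l^3 - 10*l^2 + 31*l - 30) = l*(l - 5)*(l^2 - 5*l + 6) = l*(l - 5)*(l - 3)*(l - 2)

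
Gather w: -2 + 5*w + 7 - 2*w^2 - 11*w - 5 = -2*w^2 - 6*w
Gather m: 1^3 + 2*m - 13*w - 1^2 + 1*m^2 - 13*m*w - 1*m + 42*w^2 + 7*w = m^2 + m*(1 - 13*w) + 42*w^2 - 6*w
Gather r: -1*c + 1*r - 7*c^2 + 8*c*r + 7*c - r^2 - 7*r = -7*c^2 + 6*c - r^2 + r*(8*c - 6)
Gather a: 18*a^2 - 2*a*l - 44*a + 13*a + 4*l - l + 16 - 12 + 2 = 18*a^2 + a*(-2*l - 31) + 3*l + 6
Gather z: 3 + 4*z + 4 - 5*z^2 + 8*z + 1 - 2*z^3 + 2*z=-2*z^3 - 5*z^2 + 14*z + 8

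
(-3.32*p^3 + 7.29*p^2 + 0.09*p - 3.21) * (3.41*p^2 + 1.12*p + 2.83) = -11.3212*p^5 + 21.1405*p^4 - 0.923899999999998*p^3 + 9.7854*p^2 - 3.3405*p - 9.0843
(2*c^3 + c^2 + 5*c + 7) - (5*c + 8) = 2*c^3 + c^2 - 1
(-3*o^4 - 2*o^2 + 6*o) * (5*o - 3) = -15*o^5 + 9*o^4 - 10*o^3 + 36*o^2 - 18*o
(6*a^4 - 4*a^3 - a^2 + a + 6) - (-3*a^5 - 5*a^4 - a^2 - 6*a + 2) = 3*a^5 + 11*a^4 - 4*a^3 + 7*a + 4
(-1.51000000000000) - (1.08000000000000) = -2.59000000000000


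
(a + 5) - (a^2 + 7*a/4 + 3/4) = -a^2 - 3*a/4 + 17/4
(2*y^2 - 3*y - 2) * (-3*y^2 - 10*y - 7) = -6*y^4 - 11*y^3 + 22*y^2 + 41*y + 14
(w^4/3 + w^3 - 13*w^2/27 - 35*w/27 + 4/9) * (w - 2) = w^5/3 + w^4/3 - 67*w^3/27 - w^2/3 + 82*w/27 - 8/9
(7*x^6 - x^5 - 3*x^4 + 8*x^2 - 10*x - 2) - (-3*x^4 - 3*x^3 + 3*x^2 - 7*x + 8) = 7*x^6 - x^5 + 3*x^3 + 5*x^2 - 3*x - 10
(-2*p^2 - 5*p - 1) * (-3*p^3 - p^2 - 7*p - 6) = 6*p^5 + 17*p^4 + 22*p^3 + 48*p^2 + 37*p + 6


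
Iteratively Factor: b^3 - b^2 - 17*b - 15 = (b + 3)*(b^2 - 4*b - 5) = (b - 5)*(b + 3)*(b + 1)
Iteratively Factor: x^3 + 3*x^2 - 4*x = (x + 4)*(x^2 - x) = (x - 1)*(x + 4)*(x)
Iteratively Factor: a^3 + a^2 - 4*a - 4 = (a + 2)*(a^2 - a - 2) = (a - 2)*(a + 2)*(a + 1)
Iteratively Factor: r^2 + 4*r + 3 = (r + 1)*(r + 3)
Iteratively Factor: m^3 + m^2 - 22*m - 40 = (m + 2)*(m^2 - m - 20) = (m - 5)*(m + 2)*(m + 4)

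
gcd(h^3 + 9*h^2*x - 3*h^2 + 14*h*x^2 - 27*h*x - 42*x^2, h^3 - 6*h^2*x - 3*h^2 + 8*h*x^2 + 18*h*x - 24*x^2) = h - 3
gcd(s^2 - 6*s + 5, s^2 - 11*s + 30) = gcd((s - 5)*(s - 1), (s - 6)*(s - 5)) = s - 5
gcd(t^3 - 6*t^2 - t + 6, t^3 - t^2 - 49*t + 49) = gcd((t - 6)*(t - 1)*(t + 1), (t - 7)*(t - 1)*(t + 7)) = t - 1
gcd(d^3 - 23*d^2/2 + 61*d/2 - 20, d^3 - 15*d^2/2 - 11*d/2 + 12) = d^2 - 9*d + 8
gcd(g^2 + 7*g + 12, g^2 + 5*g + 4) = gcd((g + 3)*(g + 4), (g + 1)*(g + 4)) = g + 4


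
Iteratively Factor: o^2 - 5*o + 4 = (o - 4)*(o - 1)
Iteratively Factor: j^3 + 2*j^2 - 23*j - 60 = (j + 4)*(j^2 - 2*j - 15) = (j - 5)*(j + 4)*(j + 3)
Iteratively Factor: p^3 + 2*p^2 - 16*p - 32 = (p + 4)*(p^2 - 2*p - 8) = (p - 4)*(p + 4)*(p + 2)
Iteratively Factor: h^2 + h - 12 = (h - 3)*(h + 4)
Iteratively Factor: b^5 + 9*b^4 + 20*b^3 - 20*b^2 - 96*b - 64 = (b + 4)*(b^4 + 5*b^3 - 20*b - 16) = (b - 2)*(b + 4)*(b^3 + 7*b^2 + 14*b + 8) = (b - 2)*(b + 4)^2*(b^2 + 3*b + 2) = (b - 2)*(b + 2)*(b + 4)^2*(b + 1)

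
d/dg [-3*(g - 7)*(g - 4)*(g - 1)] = -9*g^2 + 72*g - 117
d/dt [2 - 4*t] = -4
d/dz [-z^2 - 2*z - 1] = -2*z - 2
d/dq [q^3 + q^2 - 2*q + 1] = 3*q^2 + 2*q - 2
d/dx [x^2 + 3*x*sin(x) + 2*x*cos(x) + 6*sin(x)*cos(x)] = -2*x*sin(x) + 3*x*cos(x) + 2*x + 3*sin(x) + 2*cos(x) + 6*cos(2*x)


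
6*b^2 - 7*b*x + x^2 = (-6*b + x)*(-b + x)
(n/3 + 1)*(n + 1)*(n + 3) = n^3/3 + 7*n^2/3 + 5*n + 3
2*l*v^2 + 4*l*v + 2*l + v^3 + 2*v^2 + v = (2*l + v)*(v + 1)^2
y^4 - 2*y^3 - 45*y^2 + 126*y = y*(y - 6)*(y - 3)*(y + 7)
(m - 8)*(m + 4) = m^2 - 4*m - 32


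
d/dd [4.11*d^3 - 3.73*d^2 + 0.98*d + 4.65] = 12.33*d^2 - 7.46*d + 0.98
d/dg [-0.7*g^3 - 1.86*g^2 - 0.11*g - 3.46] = -2.1*g^2 - 3.72*g - 0.11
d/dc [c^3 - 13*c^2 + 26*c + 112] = 3*c^2 - 26*c + 26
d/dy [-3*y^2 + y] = 1 - 6*y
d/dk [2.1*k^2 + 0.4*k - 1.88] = 4.2*k + 0.4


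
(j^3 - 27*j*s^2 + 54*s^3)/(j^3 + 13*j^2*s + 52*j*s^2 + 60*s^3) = (j^2 - 6*j*s + 9*s^2)/(j^2 + 7*j*s + 10*s^2)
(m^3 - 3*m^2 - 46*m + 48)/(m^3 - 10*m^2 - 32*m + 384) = (m - 1)/(m - 8)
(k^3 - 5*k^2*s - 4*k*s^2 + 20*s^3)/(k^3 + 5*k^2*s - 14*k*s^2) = (k^2 - 3*k*s - 10*s^2)/(k*(k + 7*s))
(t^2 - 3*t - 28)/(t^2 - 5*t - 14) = (t + 4)/(t + 2)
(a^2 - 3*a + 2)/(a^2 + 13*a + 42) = (a^2 - 3*a + 2)/(a^2 + 13*a + 42)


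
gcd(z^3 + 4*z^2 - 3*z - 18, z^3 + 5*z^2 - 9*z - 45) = z + 3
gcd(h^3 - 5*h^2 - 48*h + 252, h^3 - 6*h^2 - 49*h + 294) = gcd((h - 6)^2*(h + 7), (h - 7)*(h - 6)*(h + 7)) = h^2 + h - 42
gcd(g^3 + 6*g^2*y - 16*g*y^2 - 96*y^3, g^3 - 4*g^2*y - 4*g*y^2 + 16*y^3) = -g + 4*y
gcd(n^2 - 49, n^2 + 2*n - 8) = 1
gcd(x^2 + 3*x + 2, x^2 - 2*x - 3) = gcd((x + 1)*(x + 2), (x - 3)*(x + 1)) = x + 1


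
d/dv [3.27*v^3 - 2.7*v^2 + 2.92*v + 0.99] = 9.81*v^2 - 5.4*v + 2.92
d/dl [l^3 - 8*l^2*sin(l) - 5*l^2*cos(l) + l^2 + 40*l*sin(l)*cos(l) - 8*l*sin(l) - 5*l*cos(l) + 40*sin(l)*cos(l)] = 5*l^2*sin(l) - 8*l^2*cos(l) + 3*l^2 - 11*l*sin(l) - 18*l*cos(l) + 40*l*cos(2*l) + 2*l - 8*sin(l) + 20*sin(2*l) - 5*cos(l) + 40*cos(2*l)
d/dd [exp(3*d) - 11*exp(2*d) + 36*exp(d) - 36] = (3*exp(2*d) - 22*exp(d) + 36)*exp(d)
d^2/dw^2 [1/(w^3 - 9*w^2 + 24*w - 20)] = 6*(2*w^2 - 16*w + 33)/(w^7 - 23*w^6 + 219*w^5 - 1117*w^4 + 3296*w^3 - 5640*w^2 + 5200*w - 2000)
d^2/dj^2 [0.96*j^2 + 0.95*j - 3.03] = 1.92000000000000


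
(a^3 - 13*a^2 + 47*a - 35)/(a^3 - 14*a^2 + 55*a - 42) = (a - 5)/(a - 6)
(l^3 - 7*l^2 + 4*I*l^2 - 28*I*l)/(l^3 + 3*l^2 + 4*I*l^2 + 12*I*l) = (l - 7)/(l + 3)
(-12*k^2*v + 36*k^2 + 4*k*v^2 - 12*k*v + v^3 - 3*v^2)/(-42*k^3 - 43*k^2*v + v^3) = (-2*k*v + 6*k + v^2 - 3*v)/(-7*k^2 - 6*k*v + v^2)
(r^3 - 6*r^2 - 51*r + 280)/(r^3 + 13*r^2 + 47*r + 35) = (r^2 - 13*r + 40)/(r^2 + 6*r + 5)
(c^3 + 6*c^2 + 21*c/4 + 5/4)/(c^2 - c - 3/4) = (2*c^2 + 11*c + 5)/(2*c - 3)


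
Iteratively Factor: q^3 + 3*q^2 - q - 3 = (q - 1)*(q^2 + 4*q + 3) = (q - 1)*(q + 3)*(q + 1)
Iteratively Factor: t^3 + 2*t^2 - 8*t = (t - 2)*(t^2 + 4*t) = t*(t - 2)*(t + 4)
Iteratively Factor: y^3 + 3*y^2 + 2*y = (y)*(y^2 + 3*y + 2) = y*(y + 1)*(y + 2)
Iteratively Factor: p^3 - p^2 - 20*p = (p + 4)*(p^2 - 5*p) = (p - 5)*(p + 4)*(p)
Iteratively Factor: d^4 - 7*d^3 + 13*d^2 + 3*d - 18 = (d + 1)*(d^3 - 8*d^2 + 21*d - 18) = (d - 2)*(d + 1)*(d^2 - 6*d + 9) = (d - 3)*(d - 2)*(d + 1)*(d - 3)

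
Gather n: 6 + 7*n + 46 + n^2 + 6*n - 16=n^2 + 13*n + 36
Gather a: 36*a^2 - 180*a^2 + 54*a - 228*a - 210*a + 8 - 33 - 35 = -144*a^2 - 384*a - 60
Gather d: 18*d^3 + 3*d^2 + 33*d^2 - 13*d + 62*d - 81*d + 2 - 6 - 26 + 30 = 18*d^3 + 36*d^2 - 32*d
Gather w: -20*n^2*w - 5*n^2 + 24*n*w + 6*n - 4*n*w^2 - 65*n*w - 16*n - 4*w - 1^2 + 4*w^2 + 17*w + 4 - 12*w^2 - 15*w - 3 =-5*n^2 - 10*n + w^2*(-4*n - 8) + w*(-20*n^2 - 41*n - 2)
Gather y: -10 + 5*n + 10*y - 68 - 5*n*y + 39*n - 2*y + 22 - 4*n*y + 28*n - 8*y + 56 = -9*n*y + 72*n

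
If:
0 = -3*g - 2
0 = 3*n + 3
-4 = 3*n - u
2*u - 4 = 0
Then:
No Solution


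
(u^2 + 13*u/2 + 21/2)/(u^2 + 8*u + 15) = (u + 7/2)/(u + 5)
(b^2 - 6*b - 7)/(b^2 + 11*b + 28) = (b^2 - 6*b - 7)/(b^2 + 11*b + 28)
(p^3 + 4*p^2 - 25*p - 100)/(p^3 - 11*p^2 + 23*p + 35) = (p^2 + 9*p + 20)/(p^2 - 6*p - 7)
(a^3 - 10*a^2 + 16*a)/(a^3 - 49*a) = (a^2 - 10*a + 16)/(a^2 - 49)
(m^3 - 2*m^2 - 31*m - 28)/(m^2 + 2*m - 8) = (m^2 - 6*m - 7)/(m - 2)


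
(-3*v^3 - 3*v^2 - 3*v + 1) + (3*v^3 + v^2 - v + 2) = -2*v^2 - 4*v + 3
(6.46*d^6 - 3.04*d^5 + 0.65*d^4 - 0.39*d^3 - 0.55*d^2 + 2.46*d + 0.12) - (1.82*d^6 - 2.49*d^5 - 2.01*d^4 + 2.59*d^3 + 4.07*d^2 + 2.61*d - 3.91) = 4.64*d^6 - 0.55*d^5 + 2.66*d^4 - 2.98*d^3 - 4.62*d^2 - 0.15*d + 4.03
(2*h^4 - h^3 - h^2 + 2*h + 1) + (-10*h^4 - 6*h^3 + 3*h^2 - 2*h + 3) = -8*h^4 - 7*h^3 + 2*h^2 + 4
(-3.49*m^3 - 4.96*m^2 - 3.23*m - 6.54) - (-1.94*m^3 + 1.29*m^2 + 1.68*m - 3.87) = -1.55*m^3 - 6.25*m^2 - 4.91*m - 2.67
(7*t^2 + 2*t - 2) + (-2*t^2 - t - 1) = 5*t^2 + t - 3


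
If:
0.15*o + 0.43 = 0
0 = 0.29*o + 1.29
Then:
No Solution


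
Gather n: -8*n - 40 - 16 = -8*n - 56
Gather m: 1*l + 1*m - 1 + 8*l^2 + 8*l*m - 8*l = 8*l^2 - 7*l + m*(8*l + 1) - 1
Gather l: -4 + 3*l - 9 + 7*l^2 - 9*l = 7*l^2 - 6*l - 13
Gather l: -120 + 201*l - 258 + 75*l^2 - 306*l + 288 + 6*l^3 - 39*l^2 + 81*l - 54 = 6*l^3 + 36*l^2 - 24*l - 144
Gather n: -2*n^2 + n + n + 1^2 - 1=-2*n^2 + 2*n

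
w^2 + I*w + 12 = (w - 3*I)*(w + 4*I)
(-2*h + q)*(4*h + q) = -8*h^2 + 2*h*q + q^2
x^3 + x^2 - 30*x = x*(x - 5)*(x + 6)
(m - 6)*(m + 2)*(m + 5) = m^3 + m^2 - 32*m - 60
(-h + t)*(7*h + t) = -7*h^2 + 6*h*t + t^2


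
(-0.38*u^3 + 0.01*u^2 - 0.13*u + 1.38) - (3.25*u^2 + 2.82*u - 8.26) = -0.38*u^3 - 3.24*u^2 - 2.95*u + 9.64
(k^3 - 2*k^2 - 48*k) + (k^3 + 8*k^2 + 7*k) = 2*k^3 + 6*k^2 - 41*k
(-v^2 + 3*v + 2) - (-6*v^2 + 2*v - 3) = 5*v^2 + v + 5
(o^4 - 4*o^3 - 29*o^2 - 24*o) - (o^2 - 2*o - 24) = o^4 - 4*o^3 - 30*o^2 - 22*o + 24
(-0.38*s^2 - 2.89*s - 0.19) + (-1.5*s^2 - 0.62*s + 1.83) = -1.88*s^2 - 3.51*s + 1.64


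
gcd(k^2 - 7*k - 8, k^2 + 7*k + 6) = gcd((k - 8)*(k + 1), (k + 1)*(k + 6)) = k + 1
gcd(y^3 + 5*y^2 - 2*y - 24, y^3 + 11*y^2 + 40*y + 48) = y^2 + 7*y + 12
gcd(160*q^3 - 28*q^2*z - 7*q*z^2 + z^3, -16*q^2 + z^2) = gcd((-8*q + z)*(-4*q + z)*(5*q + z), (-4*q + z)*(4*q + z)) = -4*q + z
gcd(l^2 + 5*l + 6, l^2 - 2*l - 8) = l + 2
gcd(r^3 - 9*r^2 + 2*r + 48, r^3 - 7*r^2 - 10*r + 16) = r^2 - 6*r - 16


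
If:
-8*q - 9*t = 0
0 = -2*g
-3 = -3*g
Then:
No Solution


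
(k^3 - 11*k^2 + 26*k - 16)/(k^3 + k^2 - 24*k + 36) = (k^2 - 9*k + 8)/(k^2 + 3*k - 18)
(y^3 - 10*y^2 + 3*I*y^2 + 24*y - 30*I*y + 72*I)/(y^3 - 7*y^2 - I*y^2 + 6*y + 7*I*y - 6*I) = (y^2 + y*(-4 + 3*I) - 12*I)/(y^2 - y*(1 + I) + I)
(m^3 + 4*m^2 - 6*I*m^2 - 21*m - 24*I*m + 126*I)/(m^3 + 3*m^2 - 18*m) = (m^2 + m*(7 - 6*I) - 42*I)/(m*(m + 6))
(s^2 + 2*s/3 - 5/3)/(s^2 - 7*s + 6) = (s + 5/3)/(s - 6)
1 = 1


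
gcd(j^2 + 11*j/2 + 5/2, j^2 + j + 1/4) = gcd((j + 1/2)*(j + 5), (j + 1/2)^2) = j + 1/2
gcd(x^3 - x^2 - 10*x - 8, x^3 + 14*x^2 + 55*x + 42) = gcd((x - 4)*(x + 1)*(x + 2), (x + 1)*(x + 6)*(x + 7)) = x + 1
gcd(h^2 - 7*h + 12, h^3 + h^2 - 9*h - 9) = h - 3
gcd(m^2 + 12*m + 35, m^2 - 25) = m + 5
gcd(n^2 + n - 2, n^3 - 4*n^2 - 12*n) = n + 2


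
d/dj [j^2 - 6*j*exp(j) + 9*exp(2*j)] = -6*j*exp(j) + 2*j + 18*exp(2*j) - 6*exp(j)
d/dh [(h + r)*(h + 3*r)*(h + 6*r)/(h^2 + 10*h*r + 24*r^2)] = (h^2 + 8*h*r + 13*r^2)/(h^2 + 8*h*r + 16*r^2)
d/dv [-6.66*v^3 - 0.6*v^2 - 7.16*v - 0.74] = -19.98*v^2 - 1.2*v - 7.16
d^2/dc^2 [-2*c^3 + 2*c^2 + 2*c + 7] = 4 - 12*c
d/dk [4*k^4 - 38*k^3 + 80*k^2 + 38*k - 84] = 16*k^3 - 114*k^2 + 160*k + 38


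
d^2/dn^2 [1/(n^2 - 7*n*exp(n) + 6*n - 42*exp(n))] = ((7*n*exp(n) + 56*exp(n) - 2)*(n^2 - 7*n*exp(n) + 6*n - 42*exp(n)) + 2*(7*n*exp(n) - 2*n + 49*exp(n) - 6)^2)/(n^2 - 7*n*exp(n) + 6*n - 42*exp(n))^3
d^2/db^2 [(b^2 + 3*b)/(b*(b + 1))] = 4/(b^3 + 3*b^2 + 3*b + 1)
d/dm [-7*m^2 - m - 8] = -14*m - 1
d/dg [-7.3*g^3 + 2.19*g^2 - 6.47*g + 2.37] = -21.9*g^2 + 4.38*g - 6.47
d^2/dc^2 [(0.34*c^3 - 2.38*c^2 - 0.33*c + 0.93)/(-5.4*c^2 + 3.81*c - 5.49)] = (1.4210854715202e-14*c^5 - 1.13686837721616e-13*c^4 + 127.466172*c^3 - 543.387204*c^2 - 5.38196400000001*c + 185.413644)/(157.464*c^6 - 333.2988*c^5 + 715.42602*c^4 - 733.013901*c^3 + 727.349787*c^2 - 344.501343*c + 165.469149)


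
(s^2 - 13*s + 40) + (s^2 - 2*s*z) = 2*s^2 - 2*s*z - 13*s + 40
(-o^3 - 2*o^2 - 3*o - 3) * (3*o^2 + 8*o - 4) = -3*o^5 - 14*o^4 - 21*o^3 - 25*o^2 - 12*o + 12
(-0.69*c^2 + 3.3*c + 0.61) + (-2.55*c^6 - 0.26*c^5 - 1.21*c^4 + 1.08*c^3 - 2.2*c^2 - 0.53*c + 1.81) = -2.55*c^6 - 0.26*c^5 - 1.21*c^4 + 1.08*c^3 - 2.89*c^2 + 2.77*c + 2.42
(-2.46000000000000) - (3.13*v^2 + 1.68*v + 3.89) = -3.13*v^2 - 1.68*v - 6.35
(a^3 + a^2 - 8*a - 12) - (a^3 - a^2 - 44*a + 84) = 2*a^2 + 36*a - 96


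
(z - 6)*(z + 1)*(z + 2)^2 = z^4 - z^3 - 22*z^2 - 44*z - 24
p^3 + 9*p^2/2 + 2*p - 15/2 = (p - 1)*(p + 5/2)*(p + 3)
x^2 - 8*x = x*(x - 8)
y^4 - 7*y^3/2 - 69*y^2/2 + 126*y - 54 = (y - 6)*(y - 3)*(y - 1/2)*(y + 6)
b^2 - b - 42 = (b - 7)*(b + 6)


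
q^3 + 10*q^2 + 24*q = q*(q + 4)*(q + 6)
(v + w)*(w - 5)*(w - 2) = v*w^2 - 7*v*w + 10*v + w^3 - 7*w^2 + 10*w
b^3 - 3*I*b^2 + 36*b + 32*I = (b - 8*I)*(b + I)*(b + 4*I)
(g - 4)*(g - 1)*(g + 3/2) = g^3 - 7*g^2/2 - 7*g/2 + 6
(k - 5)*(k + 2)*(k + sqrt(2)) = k^3 - 3*k^2 + sqrt(2)*k^2 - 10*k - 3*sqrt(2)*k - 10*sqrt(2)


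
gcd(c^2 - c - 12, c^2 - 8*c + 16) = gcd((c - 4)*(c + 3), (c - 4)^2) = c - 4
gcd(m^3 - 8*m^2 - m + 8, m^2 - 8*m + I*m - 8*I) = m - 8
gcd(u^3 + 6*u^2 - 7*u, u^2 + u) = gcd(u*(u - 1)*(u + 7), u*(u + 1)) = u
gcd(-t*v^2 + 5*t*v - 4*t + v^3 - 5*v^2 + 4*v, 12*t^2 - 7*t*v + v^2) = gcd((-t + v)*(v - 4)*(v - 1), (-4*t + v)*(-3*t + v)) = 1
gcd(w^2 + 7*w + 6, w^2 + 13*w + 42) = w + 6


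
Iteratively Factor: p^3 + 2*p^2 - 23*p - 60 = (p + 4)*(p^2 - 2*p - 15) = (p + 3)*(p + 4)*(p - 5)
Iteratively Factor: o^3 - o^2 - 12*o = (o)*(o^2 - o - 12) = o*(o + 3)*(o - 4)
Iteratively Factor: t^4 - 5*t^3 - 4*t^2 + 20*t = (t + 2)*(t^3 - 7*t^2 + 10*t) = (t - 2)*(t + 2)*(t^2 - 5*t) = (t - 5)*(t - 2)*(t + 2)*(t)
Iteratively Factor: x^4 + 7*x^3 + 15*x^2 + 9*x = (x)*(x^3 + 7*x^2 + 15*x + 9) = x*(x + 1)*(x^2 + 6*x + 9) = x*(x + 1)*(x + 3)*(x + 3)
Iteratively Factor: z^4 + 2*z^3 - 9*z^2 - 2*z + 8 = (z - 2)*(z^3 + 4*z^2 - z - 4) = (z - 2)*(z + 4)*(z^2 - 1) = (z - 2)*(z + 1)*(z + 4)*(z - 1)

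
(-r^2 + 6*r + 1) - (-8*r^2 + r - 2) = 7*r^2 + 5*r + 3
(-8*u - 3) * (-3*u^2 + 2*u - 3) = 24*u^3 - 7*u^2 + 18*u + 9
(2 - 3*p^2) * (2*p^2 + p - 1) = -6*p^4 - 3*p^3 + 7*p^2 + 2*p - 2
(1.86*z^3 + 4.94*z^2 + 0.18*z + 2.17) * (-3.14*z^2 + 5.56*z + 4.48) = -5.8404*z^5 - 5.17*z^4 + 35.234*z^3 + 16.3182*z^2 + 12.8716*z + 9.7216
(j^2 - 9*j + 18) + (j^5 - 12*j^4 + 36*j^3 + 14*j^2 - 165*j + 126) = j^5 - 12*j^4 + 36*j^3 + 15*j^2 - 174*j + 144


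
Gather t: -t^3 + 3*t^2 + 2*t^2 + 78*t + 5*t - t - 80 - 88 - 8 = -t^3 + 5*t^2 + 82*t - 176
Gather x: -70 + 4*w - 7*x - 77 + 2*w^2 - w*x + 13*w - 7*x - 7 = 2*w^2 + 17*w + x*(-w - 14) - 154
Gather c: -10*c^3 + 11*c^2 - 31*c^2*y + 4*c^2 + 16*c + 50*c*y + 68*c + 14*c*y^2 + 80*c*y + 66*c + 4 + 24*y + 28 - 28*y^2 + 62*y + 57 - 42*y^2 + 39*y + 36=-10*c^3 + c^2*(15 - 31*y) + c*(14*y^2 + 130*y + 150) - 70*y^2 + 125*y + 125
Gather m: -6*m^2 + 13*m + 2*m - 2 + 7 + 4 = -6*m^2 + 15*m + 9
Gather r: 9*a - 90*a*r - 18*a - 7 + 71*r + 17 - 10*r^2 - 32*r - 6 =-9*a - 10*r^2 + r*(39 - 90*a) + 4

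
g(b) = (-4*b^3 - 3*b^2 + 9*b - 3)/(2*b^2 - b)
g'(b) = (1 - 4*b)*(-4*b^3 - 3*b^2 + 9*b - 3)/(2*b^2 - b)^2 + (-12*b^2 - 6*b + 9)/(2*b^2 - b) = (-8*b^4 + 8*b^3 - 15*b^2 + 12*b - 3)/(b^2*(4*b^2 - 4*b + 1))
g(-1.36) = -2.12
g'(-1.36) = -3.69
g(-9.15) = 15.45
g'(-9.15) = -2.04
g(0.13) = 19.64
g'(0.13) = -181.34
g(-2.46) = 1.12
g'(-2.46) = -2.52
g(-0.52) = -7.47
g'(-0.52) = -13.33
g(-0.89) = -4.27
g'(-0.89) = -5.92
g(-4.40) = 5.57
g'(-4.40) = -2.17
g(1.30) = -2.48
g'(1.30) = -4.17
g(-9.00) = 15.14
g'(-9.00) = -2.04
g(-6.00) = 8.96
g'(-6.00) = -2.09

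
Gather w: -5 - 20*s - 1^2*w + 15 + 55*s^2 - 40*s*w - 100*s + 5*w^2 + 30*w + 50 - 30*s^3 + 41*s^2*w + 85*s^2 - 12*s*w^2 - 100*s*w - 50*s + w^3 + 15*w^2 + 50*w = -30*s^3 + 140*s^2 - 170*s + w^3 + w^2*(20 - 12*s) + w*(41*s^2 - 140*s + 79) + 60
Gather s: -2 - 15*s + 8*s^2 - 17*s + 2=8*s^2 - 32*s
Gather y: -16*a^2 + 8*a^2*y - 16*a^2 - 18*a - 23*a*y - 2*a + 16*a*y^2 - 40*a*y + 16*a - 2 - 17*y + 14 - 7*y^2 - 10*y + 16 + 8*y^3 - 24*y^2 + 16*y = -32*a^2 - 4*a + 8*y^3 + y^2*(16*a - 31) + y*(8*a^2 - 63*a - 11) + 28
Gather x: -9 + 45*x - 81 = 45*x - 90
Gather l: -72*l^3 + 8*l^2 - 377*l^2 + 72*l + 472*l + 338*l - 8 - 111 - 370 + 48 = -72*l^3 - 369*l^2 + 882*l - 441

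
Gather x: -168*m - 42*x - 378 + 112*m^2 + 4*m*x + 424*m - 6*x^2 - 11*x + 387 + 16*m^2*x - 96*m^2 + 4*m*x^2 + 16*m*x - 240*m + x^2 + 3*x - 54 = 16*m^2 + 16*m + x^2*(4*m - 5) + x*(16*m^2 + 20*m - 50) - 45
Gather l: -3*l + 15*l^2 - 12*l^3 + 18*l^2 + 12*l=-12*l^3 + 33*l^2 + 9*l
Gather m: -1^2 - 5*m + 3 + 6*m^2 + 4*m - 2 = 6*m^2 - m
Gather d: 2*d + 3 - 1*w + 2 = 2*d - w + 5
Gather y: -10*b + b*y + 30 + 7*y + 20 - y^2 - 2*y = -10*b - y^2 + y*(b + 5) + 50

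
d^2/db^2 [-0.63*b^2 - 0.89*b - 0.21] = -1.26000000000000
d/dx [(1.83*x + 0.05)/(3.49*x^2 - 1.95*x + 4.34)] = (-6.3867*x^2 - 0.349*x + 8.0397)/(12.1801*x^4 - 13.611*x^3 + 34.0957*x^2 - 16.926*x + 18.8356)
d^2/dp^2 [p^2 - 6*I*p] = 2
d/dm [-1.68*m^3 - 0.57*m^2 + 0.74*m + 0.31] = -5.04*m^2 - 1.14*m + 0.74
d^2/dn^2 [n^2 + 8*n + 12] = 2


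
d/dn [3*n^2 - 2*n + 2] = 6*n - 2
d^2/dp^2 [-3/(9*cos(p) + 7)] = 27*(9*cos(p)^2 - 7*cos(p) - 18)/(9*cos(p) + 7)^3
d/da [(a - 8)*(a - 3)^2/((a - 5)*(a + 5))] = (a^4 - 132*a^2 + 844*a - 1425)/(a^4 - 50*a^2 + 625)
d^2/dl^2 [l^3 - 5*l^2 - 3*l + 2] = 6*l - 10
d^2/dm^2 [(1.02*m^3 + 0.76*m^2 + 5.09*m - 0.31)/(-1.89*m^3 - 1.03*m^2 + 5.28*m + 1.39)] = (-1.4210854715202e-14*m^7 - 1.45832399999998*m^6 - 170.164638*m^5 - 123.824862*m^4 - 198.743902*m^3 - 228.495762*m^2 - 60.777588*m + 89.948526)/(6.751269*m^9 + 11.037789*m^8 - 50.566761*m^7 - 75.474386*m^6 + 125.030394*m^5 + 164.946831*m^4 - 90.886689*m^3 - 110.282739*m^2 - 30.604464*m - 2.685619)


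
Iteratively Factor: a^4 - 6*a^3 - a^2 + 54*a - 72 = (a - 3)*(a^3 - 3*a^2 - 10*a + 24) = (a - 4)*(a - 3)*(a^2 + a - 6) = (a - 4)*(a - 3)*(a + 3)*(a - 2)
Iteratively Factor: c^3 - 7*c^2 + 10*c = (c - 2)*(c^2 - 5*c) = (c - 5)*(c - 2)*(c)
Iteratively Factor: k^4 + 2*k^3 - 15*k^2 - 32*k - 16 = (k - 4)*(k^3 + 6*k^2 + 9*k + 4) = (k - 4)*(k + 1)*(k^2 + 5*k + 4) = (k - 4)*(k + 1)*(k + 4)*(k + 1)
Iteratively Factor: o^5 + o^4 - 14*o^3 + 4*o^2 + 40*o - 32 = (o - 1)*(o^4 + 2*o^3 - 12*o^2 - 8*o + 32) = (o - 1)*(o + 2)*(o^3 - 12*o + 16) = (o - 2)*(o - 1)*(o + 2)*(o^2 + 2*o - 8) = (o - 2)^2*(o - 1)*(o + 2)*(o + 4)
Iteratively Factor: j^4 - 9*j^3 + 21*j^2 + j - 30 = (j - 2)*(j^3 - 7*j^2 + 7*j + 15) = (j - 3)*(j - 2)*(j^2 - 4*j - 5) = (j - 3)*(j - 2)*(j + 1)*(j - 5)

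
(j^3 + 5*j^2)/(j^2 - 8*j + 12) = j^2*(j + 5)/(j^2 - 8*j + 12)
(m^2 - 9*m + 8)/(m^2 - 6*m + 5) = (m - 8)/(m - 5)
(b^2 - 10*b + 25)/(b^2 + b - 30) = (b - 5)/(b + 6)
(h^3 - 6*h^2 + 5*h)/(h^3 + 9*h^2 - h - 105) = h*(h^2 - 6*h + 5)/(h^3 + 9*h^2 - h - 105)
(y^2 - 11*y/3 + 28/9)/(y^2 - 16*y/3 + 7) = (y - 4/3)/(y - 3)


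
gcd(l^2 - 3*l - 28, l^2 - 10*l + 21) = l - 7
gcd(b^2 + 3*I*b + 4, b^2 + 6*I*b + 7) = b - I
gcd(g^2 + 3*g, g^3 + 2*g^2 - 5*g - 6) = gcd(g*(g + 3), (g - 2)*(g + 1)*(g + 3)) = g + 3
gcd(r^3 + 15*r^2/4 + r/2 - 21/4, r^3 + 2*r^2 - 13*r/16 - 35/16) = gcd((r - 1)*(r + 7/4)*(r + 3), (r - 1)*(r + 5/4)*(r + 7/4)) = r^2 + 3*r/4 - 7/4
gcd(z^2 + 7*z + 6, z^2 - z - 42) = z + 6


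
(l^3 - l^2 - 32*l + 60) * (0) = 0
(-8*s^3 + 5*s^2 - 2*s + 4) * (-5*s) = 40*s^4 - 25*s^3 + 10*s^2 - 20*s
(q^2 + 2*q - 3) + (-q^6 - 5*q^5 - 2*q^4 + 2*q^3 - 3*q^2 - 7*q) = -q^6 - 5*q^5 - 2*q^4 + 2*q^3 - 2*q^2 - 5*q - 3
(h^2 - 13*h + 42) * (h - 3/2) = h^3 - 29*h^2/2 + 123*h/2 - 63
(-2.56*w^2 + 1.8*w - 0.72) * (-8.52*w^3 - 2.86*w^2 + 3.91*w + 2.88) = 21.8112*w^5 - 8.0144*w^4 - 9.0232*w^3 + 1.7244*w^2 + 2.3688*w - 2.0736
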